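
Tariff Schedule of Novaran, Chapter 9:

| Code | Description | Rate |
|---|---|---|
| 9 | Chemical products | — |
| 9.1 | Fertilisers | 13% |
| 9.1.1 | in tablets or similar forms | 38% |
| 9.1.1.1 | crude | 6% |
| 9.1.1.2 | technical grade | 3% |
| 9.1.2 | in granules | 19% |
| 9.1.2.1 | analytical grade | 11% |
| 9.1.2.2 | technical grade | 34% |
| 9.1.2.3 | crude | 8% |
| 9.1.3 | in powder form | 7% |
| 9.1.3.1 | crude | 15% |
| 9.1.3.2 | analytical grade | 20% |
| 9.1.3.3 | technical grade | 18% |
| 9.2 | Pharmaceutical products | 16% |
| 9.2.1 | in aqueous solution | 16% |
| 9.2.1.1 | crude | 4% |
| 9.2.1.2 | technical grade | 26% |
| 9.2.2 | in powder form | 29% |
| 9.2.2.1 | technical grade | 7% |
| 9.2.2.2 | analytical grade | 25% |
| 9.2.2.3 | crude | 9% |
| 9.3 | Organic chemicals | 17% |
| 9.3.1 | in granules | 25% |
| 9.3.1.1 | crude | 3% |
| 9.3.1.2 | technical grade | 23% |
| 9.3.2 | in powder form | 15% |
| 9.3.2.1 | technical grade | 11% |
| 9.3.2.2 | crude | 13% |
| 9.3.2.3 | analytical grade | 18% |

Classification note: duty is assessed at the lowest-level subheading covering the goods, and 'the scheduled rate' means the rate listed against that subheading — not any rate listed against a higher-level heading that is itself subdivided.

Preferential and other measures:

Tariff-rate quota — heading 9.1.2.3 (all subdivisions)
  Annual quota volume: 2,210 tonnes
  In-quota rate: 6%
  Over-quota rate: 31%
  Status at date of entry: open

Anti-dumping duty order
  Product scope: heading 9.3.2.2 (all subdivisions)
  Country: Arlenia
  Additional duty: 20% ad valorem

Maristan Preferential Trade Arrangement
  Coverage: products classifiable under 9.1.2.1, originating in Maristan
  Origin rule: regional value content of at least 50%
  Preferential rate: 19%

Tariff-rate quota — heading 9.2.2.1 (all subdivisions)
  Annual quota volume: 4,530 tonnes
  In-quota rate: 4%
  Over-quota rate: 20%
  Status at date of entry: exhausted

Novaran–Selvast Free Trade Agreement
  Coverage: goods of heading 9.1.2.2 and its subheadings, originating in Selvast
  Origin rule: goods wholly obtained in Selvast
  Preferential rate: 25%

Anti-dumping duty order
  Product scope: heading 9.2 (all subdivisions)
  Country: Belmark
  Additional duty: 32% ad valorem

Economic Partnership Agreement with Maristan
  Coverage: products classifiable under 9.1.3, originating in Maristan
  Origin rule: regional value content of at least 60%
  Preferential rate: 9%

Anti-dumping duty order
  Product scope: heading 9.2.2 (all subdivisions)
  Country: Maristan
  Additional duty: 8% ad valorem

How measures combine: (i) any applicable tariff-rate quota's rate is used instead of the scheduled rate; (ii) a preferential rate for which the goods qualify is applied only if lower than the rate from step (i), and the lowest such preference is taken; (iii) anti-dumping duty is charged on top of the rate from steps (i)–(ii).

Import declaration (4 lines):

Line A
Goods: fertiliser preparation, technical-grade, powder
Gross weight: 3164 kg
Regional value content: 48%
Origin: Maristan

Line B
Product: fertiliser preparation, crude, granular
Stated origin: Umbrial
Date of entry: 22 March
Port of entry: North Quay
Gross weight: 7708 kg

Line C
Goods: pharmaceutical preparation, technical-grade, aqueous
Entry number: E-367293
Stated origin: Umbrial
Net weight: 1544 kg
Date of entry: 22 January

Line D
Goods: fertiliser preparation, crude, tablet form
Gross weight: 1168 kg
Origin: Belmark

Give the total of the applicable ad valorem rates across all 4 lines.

Line A: fertiliser → 9.1; powder → 9.1.3; technical-grade → 9.1.3.3. Scheduled 18%. Maristan agreement on 9.1.2.1: 9.1.3.3 not covered; Maristan agreement on 9.1.3: RVC < 60%. → 18%.
Line B: fertiliser → 9.1; granular → 9.1.2; crude → 9.1.2.3. Scheduled 8%. quota on 9.1.2.3 open → in-quota 6%. → 6%.
Line C: pharmaceutical → 9.2; aqueous → 9.2.1; technical-grade → 9.2.1.2. Scheduled 26%. No special measure applies. → 26%.
Line D: fertiliser → 9.1; tablet form → 9.1.1; crude → 9.1.1.1. Scheduled 6%. No special measure applies. → 6%.
Sum: 18% + 6% + 26% + 6% = 56%.

56%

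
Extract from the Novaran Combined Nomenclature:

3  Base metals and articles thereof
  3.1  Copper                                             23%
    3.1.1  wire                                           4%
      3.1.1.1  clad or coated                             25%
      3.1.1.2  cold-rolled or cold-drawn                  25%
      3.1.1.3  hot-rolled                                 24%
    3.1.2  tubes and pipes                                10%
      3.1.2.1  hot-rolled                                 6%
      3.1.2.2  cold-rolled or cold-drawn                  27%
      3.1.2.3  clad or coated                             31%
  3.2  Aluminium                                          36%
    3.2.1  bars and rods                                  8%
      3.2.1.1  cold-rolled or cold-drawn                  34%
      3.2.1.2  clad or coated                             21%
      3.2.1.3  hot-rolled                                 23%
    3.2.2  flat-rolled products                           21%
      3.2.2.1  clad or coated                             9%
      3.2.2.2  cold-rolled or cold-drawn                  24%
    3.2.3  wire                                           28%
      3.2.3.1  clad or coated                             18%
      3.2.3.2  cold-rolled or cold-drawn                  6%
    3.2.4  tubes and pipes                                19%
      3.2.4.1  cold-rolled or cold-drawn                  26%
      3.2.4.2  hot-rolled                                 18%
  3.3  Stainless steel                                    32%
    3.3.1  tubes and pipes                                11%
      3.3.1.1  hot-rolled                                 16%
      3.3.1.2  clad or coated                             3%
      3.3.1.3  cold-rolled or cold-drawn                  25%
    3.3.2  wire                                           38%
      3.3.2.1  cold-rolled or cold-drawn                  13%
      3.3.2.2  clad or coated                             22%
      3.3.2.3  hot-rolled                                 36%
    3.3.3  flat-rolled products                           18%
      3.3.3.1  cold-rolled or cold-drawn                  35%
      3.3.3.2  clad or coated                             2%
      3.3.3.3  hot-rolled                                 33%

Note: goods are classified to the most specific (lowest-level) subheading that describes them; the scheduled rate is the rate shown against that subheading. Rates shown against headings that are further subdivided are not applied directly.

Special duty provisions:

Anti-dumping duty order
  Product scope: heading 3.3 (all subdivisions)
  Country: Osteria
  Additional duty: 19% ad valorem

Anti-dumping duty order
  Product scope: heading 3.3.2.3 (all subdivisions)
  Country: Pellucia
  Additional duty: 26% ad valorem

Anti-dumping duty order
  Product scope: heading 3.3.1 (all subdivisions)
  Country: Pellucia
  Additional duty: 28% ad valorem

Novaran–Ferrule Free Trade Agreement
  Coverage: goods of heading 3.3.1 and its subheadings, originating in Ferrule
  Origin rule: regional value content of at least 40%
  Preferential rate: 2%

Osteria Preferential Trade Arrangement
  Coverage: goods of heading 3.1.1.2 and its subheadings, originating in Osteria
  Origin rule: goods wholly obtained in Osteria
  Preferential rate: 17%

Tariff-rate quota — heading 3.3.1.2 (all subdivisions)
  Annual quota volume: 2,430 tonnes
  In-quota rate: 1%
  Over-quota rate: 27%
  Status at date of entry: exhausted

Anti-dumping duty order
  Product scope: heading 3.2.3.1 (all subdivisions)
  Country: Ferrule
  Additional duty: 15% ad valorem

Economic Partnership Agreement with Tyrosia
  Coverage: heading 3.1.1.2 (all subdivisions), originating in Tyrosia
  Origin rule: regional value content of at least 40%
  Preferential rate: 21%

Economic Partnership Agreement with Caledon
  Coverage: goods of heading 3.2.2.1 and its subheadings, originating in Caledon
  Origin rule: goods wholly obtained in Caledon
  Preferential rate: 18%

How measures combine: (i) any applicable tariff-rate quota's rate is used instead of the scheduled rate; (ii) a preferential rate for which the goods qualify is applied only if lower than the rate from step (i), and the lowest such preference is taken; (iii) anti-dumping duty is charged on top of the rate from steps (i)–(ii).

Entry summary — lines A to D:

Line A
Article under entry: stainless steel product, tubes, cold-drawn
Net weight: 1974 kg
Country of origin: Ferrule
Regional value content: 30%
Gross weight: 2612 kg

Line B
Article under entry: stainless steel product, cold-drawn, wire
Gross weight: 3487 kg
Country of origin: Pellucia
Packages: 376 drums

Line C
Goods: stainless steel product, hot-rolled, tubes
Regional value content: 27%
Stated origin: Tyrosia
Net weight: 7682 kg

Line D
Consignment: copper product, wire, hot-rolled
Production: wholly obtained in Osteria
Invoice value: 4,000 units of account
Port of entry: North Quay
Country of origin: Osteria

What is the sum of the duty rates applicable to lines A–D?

Line A: stainless steel → 3.3; tubes → 3.3.1; cold-drawn → 3.3.1.3. Scheduled 25%. Ferrule agreement on 3.3.1: RVC < 40%. → 25%.
Line B: stainless steel → 3.3; wire → 3.3.2; cold-drawn → 3.3.2.1. Scheduled 13%. No special measure applies. → 13%.
Line C: stainless steel → 3.3; tubes → 3.3.1; hot-rolled → 3.3.1.1. Scheduled 16%. Tyrosia agreement on 3.1.1.2: 3.3.1.1 not covered. → 16%.
Line D: copper → 3.1; wire → 3.1.1; hot-rolled → 3.1.1.3. Scheduled 24%. Osteria agreement on 3.1.1.2: 3.1.1.3 not covered. → 24%.
Sum: 25% + 13% + 16% + 24% = 78%.

78%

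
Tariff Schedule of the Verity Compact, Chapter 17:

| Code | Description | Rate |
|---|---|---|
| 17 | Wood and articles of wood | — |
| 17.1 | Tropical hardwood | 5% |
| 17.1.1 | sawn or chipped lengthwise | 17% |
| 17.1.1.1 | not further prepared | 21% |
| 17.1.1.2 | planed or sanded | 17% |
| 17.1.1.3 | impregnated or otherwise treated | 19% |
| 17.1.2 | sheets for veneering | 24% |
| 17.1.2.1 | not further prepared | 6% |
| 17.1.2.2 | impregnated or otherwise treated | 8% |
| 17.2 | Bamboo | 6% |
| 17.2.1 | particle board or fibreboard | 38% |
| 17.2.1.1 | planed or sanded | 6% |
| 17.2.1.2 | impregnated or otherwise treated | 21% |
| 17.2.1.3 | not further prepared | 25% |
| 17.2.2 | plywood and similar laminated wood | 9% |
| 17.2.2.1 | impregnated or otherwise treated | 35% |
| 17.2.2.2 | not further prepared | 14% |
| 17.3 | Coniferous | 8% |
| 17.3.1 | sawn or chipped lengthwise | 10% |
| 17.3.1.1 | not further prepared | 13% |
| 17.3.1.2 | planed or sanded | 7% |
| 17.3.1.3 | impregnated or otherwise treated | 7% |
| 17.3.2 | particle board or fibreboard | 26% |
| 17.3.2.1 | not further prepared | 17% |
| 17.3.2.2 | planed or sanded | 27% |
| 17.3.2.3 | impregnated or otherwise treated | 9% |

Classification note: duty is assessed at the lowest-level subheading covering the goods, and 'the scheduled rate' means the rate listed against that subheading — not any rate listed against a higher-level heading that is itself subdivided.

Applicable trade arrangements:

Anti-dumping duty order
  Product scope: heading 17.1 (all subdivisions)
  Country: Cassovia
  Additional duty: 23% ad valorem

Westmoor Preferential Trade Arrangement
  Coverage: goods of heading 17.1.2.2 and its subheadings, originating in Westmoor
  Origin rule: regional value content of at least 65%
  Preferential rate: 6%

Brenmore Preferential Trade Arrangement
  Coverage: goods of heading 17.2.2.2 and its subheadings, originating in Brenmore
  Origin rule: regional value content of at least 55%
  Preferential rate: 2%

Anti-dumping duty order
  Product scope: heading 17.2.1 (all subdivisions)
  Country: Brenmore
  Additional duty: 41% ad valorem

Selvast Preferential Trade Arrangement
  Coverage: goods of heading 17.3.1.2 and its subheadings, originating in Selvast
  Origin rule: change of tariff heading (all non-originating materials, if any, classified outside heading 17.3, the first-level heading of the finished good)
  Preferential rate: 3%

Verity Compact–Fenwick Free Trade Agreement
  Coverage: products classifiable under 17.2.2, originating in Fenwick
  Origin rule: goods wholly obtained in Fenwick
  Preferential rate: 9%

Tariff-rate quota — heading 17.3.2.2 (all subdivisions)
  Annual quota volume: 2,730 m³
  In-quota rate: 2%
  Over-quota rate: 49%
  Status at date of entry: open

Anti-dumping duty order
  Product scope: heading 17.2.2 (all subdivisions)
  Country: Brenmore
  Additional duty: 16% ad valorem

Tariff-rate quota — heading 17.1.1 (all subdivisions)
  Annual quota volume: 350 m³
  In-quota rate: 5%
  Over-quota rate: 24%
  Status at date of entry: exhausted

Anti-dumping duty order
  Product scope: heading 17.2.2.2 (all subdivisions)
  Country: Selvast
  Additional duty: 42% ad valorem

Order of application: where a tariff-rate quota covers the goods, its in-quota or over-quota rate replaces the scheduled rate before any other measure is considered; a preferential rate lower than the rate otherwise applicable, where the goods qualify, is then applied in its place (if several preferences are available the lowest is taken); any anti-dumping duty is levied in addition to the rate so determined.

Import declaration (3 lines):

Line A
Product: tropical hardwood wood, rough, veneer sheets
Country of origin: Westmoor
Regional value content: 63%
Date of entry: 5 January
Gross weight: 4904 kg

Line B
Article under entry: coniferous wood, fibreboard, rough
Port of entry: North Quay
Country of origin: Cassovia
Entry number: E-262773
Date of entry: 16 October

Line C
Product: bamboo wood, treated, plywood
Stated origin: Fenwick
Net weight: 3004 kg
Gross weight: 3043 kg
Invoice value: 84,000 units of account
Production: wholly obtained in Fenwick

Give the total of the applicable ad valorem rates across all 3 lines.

Line A: tropical hardwood → 17.1; veneer sheets → 17.1.2; rough → 17.1.2.1. Scheduled 6%. Westmoor agreement on 17.1.2.2: 17.1.2.1 not covered. → 6%.
Line B: coniferous → 17.3; fibreboard → 17.3.2; rough → 17.3.2.1. Scheduled 17%. No special measure applies. → 17%.
Line C: bamboo → 17.2; plywood → 17.2.2; treated → 17.2.2.1. Scheduled 35%. Fenwick agreement on 17.2.2: wholly obtained → 9% available; preferential 9%. → 9%.
Sum: 6% + 17% + 9% = 32%.

32%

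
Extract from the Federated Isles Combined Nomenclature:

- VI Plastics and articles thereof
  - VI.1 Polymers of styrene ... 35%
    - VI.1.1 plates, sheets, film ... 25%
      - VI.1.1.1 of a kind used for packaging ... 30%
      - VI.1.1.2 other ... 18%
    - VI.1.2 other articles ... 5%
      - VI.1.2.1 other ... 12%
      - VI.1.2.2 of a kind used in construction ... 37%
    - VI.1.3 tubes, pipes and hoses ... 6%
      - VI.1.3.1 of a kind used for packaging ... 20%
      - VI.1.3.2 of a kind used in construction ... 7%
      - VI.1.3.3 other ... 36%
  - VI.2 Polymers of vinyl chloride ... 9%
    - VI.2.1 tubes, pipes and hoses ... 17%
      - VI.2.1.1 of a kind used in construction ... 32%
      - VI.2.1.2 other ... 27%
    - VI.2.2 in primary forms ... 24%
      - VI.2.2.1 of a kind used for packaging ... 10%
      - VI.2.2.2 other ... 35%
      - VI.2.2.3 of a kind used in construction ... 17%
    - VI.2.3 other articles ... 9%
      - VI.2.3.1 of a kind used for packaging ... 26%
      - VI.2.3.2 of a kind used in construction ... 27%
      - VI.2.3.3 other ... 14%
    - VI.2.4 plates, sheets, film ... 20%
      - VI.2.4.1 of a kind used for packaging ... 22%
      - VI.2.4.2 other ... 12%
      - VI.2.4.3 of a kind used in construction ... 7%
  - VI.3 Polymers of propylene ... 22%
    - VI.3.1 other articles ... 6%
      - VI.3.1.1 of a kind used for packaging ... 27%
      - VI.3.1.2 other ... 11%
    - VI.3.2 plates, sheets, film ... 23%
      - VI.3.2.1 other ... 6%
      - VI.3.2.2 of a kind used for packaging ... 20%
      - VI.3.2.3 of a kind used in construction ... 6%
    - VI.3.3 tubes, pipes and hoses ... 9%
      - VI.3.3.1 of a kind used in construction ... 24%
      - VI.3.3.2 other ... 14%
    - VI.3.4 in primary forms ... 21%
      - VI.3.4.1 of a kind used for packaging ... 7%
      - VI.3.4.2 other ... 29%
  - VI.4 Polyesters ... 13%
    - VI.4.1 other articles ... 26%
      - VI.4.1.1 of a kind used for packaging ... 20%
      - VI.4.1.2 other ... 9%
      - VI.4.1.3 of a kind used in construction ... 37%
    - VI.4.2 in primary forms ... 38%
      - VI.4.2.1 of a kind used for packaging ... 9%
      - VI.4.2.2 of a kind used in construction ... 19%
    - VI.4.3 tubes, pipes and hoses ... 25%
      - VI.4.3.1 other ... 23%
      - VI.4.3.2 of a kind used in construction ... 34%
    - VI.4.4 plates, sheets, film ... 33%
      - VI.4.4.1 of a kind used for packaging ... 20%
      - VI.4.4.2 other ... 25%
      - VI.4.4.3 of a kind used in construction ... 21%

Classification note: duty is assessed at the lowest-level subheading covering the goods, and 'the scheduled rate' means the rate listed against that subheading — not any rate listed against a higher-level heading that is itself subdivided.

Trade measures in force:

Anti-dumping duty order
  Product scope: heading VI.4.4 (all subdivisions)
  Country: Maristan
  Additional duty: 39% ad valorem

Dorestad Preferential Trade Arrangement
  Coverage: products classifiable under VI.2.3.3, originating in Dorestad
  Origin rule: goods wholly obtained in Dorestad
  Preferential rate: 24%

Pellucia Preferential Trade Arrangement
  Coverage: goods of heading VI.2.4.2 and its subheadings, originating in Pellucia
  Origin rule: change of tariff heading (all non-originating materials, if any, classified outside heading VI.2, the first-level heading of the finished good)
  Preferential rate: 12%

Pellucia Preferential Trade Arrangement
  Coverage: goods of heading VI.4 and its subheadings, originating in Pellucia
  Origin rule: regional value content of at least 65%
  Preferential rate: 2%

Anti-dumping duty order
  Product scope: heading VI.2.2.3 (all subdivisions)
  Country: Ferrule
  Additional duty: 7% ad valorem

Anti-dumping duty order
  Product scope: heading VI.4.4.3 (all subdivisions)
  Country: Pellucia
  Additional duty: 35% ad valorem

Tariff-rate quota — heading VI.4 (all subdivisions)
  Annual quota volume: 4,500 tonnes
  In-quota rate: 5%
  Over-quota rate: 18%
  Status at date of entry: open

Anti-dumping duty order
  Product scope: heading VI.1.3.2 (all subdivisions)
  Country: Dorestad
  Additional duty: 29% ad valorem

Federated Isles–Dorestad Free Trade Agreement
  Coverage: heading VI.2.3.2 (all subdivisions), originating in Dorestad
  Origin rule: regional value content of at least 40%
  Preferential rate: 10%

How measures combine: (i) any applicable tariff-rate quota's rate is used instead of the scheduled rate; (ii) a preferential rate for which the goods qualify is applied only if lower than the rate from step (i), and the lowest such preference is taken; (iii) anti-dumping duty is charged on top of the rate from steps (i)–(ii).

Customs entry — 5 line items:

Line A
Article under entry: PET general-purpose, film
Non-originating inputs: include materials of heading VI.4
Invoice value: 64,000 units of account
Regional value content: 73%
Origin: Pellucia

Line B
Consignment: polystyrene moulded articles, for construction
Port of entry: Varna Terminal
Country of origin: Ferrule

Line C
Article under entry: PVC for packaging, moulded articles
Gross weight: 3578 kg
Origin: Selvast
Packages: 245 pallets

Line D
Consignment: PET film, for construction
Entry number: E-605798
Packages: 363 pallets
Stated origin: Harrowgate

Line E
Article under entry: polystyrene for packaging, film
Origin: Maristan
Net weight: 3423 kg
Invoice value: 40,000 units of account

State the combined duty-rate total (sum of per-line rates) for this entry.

Line A: PET → VI.4; film → VI.4.4; general-purpose → VI.4.4.2. Scheduled 25%. quota on VI.4 open → in-quota 5%; Pellucia agreement on VI.2.4.2: VI.4.4.2 not covered; Pellucia agreement on VI.4: RVC ≥ 65% → 2% available; preferential 2%. → 2%.
Line B: polystyrene → VI.1; moulded articles → VI.1.2; for construction → VI.1.2.2. Scheduled 37%. No special measure applies. → 37%.
Line C: PVC → VI.2; moulded articles → VI.2.3; for packaging → VI.2.3.1. Scheduled 26%. No special measure applies. → 26%.
Line D: PET → VI.4; film → VI.4.4; for construction → VI.4.4.3. Scheduled 21%. quota on VI.4 open → in-quota 5%. → 5%.
Line E: polystyrene → VI.1; film → VI.1.1; for packaging → VI.1.1.1. Scheduled 30%. No special measure applies. → 30%.
Sum: 2% + 37% + 26% + 5% + 30% = 100%.

100%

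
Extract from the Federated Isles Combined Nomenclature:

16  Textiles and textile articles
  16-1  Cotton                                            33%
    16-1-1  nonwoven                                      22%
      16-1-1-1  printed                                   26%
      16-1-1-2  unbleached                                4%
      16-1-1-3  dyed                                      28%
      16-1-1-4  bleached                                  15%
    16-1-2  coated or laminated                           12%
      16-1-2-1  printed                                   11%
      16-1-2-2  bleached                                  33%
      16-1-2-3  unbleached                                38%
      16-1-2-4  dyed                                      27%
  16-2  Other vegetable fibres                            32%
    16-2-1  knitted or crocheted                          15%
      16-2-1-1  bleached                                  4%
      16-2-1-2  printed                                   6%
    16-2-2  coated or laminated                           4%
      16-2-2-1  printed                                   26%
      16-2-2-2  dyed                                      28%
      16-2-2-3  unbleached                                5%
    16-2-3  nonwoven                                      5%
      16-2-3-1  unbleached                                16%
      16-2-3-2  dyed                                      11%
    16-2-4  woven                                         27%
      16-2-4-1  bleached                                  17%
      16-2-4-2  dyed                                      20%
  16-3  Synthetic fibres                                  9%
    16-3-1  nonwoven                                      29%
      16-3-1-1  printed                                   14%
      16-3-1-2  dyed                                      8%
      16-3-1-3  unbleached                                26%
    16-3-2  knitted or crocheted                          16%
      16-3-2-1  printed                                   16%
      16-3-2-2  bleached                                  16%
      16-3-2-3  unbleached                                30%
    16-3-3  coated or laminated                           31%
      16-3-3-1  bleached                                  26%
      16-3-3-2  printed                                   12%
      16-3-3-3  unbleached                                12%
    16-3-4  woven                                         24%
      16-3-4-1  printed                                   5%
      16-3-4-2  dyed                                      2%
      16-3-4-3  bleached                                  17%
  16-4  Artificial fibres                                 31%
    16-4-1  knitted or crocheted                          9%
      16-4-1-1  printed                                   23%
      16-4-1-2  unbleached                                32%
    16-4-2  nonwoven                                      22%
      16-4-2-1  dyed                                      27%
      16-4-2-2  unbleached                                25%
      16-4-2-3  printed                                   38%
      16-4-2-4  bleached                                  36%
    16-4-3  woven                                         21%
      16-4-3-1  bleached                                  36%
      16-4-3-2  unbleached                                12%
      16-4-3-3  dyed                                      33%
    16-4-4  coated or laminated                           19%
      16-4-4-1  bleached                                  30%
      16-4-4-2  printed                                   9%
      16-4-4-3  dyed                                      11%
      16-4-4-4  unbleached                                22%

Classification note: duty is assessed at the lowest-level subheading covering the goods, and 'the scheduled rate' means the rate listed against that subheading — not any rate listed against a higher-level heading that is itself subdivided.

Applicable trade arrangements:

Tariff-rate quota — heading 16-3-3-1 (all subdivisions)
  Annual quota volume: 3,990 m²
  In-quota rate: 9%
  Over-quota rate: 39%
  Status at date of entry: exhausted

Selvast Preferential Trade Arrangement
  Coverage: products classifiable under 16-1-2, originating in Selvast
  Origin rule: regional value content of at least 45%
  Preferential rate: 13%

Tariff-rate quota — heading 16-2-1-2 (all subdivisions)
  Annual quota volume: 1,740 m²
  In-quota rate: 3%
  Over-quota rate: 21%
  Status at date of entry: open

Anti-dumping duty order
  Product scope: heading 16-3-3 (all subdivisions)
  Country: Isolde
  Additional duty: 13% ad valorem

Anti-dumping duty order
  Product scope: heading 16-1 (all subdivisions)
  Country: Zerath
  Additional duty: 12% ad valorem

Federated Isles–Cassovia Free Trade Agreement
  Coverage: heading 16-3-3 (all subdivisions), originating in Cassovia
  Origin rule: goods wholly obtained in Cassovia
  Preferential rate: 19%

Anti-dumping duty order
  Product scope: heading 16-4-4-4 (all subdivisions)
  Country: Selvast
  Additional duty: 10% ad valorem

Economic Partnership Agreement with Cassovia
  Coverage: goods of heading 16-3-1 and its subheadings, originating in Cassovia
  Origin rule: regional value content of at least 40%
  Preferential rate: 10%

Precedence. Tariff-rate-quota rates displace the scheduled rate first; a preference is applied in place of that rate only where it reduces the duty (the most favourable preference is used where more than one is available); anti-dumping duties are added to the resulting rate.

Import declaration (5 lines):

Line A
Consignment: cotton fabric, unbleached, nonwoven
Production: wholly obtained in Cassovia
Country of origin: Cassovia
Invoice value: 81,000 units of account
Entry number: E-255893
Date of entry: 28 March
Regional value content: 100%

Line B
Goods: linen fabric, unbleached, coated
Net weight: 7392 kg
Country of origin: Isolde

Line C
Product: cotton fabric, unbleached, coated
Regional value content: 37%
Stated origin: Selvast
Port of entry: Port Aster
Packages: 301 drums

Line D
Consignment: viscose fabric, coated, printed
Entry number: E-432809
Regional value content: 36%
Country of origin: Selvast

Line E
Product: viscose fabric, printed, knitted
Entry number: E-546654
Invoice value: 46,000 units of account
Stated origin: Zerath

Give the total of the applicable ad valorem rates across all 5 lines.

79%

Line A: cotton → 16-1; nonwoven → 16-1-1; unbleached → 16-1-1-2. Scheduled 4%. Cassovia agreement on 16-3-3: 16-1-1-2 not covered; Cassovia agreement on 16-3-1: 16-1-1-2 not covered. → 4%.
Line B: linen → 16-2; coated → 16-2-2; unbleached → 16-2-2-3. Scheduled 5%. No special measure applies. → 5%.
Line C: cotton → 16-1; coated → 16-1-2; unbleached → 16-1-2-3. Scheduled 38%. Selvast agreement on 16-1-2: RVC < 45%. → 38%.
Line D: viscose → 16-4; coated → 16-4-4; printed → 16-4-4-2. Scheduled 9%. Selvast agreement on 16-1-2: 16-4-4-2 not covered. → 9%.
Line E: viscose → 16-4; knitted → 16-4-1; printed → 16-4-1-1. Scheduled 23%. No special measure applies. → 23%.
Sum: 4% + 5% + 38% + 9% + 23% = 79%.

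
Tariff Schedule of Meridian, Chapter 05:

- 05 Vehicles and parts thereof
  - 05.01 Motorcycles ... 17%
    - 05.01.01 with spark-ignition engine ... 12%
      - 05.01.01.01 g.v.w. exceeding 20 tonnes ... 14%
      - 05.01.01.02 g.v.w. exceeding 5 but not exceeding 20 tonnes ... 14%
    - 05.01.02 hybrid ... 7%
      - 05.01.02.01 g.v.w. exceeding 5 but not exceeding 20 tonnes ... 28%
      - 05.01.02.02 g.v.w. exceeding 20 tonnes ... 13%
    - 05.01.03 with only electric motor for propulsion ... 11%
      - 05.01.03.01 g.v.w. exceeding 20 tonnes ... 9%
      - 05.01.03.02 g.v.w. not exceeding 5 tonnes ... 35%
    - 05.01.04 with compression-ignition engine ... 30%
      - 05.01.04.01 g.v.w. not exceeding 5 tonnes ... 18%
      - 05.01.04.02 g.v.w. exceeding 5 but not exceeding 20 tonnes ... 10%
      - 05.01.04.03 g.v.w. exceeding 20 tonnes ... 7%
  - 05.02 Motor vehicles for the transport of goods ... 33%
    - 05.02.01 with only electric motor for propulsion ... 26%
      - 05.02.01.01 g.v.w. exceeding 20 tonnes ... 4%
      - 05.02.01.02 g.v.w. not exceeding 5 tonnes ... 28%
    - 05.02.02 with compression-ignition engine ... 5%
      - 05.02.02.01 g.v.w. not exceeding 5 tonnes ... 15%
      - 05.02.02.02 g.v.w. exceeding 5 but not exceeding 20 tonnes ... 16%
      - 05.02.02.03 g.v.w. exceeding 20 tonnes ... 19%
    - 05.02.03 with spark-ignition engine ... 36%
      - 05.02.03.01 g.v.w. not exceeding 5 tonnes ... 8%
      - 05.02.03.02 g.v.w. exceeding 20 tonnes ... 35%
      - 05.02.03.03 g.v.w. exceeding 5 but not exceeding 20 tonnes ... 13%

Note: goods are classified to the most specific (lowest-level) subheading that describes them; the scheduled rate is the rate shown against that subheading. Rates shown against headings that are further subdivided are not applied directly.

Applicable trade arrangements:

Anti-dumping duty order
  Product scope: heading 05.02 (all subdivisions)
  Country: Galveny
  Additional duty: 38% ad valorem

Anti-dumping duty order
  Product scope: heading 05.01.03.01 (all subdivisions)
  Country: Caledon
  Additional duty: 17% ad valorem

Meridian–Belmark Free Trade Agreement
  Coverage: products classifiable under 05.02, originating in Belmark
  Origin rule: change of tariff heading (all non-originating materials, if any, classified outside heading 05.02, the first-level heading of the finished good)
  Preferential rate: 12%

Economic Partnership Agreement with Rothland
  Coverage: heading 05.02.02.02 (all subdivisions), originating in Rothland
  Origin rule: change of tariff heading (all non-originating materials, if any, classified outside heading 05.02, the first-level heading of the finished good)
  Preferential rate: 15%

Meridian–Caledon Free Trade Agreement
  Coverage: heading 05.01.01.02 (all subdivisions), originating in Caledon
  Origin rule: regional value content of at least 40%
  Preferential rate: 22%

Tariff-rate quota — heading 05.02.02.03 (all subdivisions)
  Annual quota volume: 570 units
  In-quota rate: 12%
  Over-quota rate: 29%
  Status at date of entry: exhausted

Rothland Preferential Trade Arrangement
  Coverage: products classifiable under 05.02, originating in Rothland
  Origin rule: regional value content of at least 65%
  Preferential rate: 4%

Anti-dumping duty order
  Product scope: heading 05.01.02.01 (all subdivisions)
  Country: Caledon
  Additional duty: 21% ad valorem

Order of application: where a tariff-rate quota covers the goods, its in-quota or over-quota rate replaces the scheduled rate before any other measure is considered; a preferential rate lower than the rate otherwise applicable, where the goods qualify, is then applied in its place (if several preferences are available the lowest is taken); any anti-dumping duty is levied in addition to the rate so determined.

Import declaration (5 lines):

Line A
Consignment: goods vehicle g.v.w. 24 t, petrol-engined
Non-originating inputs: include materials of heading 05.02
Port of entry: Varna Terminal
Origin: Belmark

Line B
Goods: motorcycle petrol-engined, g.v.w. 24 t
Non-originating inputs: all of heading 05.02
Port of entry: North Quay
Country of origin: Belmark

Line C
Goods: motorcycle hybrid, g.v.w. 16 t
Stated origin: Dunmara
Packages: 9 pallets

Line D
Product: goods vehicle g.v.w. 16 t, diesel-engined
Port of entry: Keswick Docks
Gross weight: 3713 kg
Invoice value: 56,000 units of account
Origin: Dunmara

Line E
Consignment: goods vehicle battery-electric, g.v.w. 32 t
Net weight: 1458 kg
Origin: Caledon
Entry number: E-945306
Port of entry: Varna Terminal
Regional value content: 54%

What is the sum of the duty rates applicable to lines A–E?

Line A: goods vehicle → 05.02; petrol-engined → 05.02.03; g.v.w. 24 t → 05.02.03.02. Scheduled 35%. Belmark agreement on 05.02: CTH not met. → 35%.
Line B: motorcycle → 05.01; petrol-engined → 05.01.01; g.v.w. 24 t → 05.01.01.01. Scheduled 14%. Belmark agreement on 05.02: 05.01.01.01 not covered. → 14%.
Line C: motorcycle → 05.01; hybrid → 05.01.02; g.v.w. 16 t → 05.01.02.01. Scheduled 28%. No special measure applies. → 28%.
Line D: goods vehicle → 05.02; diesel-engined → 05.02.02; g.v.w. 16 t → 05.02.02.02. Scheduled 16%. No special measure applies. → 16%.
Line E: goods vehicle → 05.02; battery-electric → 05.02.01; g.v.w. 32 t → 05.02.01.01. Scheduled 4%. Caledon agreement on 05.01.01.02: 05.02.01.01 not covered. → 4%.
Sum: 35% + 14% + 28% + 16% + 4% = 97%.

97%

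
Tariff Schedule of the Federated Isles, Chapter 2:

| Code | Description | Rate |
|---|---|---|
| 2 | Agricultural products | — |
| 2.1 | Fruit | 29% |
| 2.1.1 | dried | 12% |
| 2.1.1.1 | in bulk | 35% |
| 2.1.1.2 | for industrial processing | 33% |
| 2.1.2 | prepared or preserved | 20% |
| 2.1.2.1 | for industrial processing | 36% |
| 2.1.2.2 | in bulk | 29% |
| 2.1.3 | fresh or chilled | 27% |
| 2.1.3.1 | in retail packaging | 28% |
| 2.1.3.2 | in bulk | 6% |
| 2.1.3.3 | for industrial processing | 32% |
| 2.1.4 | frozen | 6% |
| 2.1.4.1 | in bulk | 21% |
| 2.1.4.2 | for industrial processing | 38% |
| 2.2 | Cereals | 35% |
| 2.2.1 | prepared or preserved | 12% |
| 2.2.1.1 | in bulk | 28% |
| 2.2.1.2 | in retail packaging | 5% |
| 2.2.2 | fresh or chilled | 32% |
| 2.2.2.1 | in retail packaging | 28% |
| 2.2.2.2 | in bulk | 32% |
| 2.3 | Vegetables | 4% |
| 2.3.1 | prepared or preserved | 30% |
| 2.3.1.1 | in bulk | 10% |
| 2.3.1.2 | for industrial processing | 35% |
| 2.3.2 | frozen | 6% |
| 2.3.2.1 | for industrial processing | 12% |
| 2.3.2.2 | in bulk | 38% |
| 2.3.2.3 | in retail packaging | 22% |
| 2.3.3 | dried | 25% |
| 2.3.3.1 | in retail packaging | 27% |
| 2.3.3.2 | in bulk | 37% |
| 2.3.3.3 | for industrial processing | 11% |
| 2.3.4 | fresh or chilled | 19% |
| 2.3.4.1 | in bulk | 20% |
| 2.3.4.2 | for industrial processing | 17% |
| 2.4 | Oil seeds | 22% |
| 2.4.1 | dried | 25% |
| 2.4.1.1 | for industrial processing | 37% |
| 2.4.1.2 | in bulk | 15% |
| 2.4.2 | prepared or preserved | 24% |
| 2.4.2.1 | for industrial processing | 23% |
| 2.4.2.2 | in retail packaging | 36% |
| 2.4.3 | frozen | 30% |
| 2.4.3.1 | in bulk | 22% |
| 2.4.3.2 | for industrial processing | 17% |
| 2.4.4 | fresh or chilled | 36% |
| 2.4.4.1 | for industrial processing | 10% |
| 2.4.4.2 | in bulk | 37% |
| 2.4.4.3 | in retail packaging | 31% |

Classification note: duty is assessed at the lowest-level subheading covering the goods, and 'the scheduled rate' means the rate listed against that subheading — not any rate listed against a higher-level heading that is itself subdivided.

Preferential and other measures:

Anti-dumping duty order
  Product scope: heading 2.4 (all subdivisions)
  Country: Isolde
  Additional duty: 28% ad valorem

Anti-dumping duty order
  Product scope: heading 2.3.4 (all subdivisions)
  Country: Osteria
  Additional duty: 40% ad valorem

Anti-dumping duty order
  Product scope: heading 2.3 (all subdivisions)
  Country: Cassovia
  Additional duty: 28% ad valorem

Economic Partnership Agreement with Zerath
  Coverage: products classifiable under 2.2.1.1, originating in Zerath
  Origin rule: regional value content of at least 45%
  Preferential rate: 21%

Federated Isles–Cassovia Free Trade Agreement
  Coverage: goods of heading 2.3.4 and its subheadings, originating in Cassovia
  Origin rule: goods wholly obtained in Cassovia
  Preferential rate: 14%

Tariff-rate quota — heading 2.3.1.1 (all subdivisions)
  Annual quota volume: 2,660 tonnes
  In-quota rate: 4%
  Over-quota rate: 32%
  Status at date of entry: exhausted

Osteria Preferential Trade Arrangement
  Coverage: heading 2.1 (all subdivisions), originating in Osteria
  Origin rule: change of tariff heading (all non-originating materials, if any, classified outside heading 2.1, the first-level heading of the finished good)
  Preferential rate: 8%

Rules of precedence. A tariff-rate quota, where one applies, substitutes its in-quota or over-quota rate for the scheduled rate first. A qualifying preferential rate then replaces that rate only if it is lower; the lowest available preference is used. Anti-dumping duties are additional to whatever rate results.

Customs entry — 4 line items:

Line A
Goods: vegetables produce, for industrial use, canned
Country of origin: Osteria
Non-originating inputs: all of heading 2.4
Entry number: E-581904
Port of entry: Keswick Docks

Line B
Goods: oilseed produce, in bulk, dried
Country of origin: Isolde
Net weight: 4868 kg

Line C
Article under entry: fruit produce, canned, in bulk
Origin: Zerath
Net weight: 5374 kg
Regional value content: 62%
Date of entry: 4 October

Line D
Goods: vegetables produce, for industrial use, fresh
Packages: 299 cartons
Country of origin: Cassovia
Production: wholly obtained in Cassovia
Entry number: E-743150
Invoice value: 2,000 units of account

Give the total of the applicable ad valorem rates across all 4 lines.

149%

Line A: vegetables → 2.3; canned → 2.3.1; for industrial use → 2.3.1.2. Scheduled 35%. Osteria agreement on 2.1: 2.3.1.2 not covered. → 35%.
Line B: oilseed → 2.4; dried → 2.4.1; in bulk → 2.4.1.2. Scheduled 15%. anti-dumping (Isolde, 2.4): +28%; total 15% + 28% = 43%. → 43%.
Line C: fruit → 2.1; canned → 2.1.2; in bulk → 2.1.2.2. Scheduled 29%. Zerath agreement on 2.2.1.1: 2.1.2.2 not covered. → 29%.
Line D: vegetables → 2.3; fresh → 2.3.4; for industrial use → 2.3.4.2. Scheduled 17%. Cassovia agreement on 2.3.4: wholly obtained → 14% available; preferential 14%; anti-dumping (Cassovia, 2.3): +28%; total 14% + 28% = 42%. → 42%.
Sum: 35% + 43% + 29% + 42% = 149%.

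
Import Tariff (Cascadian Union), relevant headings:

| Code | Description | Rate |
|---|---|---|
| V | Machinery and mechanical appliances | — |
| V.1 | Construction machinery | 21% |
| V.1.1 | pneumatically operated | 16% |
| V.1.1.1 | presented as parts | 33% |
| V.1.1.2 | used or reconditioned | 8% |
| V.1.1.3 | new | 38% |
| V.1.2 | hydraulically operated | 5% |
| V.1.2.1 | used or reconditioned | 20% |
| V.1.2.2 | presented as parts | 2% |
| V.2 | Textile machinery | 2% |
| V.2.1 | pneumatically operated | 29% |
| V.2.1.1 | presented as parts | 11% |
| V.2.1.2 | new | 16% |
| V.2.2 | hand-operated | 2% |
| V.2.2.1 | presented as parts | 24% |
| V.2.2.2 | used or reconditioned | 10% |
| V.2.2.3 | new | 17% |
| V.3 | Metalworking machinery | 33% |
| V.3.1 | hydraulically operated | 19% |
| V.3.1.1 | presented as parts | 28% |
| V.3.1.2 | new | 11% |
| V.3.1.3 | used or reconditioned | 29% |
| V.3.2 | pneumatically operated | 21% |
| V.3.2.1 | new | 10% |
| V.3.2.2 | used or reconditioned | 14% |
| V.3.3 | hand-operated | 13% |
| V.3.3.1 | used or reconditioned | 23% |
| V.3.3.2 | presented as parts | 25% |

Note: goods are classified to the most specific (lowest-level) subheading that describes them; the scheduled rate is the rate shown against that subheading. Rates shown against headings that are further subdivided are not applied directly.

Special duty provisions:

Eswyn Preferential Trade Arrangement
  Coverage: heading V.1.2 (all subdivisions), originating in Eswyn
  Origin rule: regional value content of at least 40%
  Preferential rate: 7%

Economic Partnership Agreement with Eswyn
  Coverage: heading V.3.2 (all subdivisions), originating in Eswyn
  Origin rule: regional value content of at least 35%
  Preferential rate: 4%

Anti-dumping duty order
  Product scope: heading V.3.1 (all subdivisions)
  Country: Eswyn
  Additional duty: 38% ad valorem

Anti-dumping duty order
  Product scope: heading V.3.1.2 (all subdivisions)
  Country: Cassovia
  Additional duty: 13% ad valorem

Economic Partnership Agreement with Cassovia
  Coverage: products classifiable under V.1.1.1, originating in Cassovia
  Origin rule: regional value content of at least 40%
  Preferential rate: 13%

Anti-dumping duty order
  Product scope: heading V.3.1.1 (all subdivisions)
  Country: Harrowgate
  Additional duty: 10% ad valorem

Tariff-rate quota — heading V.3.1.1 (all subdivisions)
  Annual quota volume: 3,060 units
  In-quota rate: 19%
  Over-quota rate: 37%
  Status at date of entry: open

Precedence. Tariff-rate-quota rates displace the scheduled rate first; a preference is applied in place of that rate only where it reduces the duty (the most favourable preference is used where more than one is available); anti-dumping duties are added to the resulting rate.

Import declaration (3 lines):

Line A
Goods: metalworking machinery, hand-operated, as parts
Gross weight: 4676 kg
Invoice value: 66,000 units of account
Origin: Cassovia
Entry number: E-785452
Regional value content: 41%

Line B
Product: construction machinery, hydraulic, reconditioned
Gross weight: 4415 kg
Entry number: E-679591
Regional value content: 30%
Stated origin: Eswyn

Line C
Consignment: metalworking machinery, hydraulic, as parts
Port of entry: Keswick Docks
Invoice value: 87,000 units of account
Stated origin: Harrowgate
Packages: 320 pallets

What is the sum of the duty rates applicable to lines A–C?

Line A: metalworking → V.3; hand-operated → V.3.3; as parts → V.3.3.2. Scheduled 25%. Cassovia agreement on V.1.1.1: V.3.3.2 not covered. → 25%.
Line B: construction → V.1; hydraulic → V.1.2; reconditioned → V.1.2.1. Scheduled 20%. Eswyn agreement on V.1.2: RVC < 40%; Eswyn agreement on V.3.2: V.1.2.1 not covered. → 20%.
Line C: metalworking → V.3; hydraulic → V.3.1; as parts → V.3.1.1. Scheduled 28%. quota on V.3.1.1 open → in-quota 19%; anti-dumping (Harrowgate, V.3.1.1): +10%; total 19% + 10% = 29%. → 29%.
Sum: 25% + 20% + 29% = 74%.

74%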